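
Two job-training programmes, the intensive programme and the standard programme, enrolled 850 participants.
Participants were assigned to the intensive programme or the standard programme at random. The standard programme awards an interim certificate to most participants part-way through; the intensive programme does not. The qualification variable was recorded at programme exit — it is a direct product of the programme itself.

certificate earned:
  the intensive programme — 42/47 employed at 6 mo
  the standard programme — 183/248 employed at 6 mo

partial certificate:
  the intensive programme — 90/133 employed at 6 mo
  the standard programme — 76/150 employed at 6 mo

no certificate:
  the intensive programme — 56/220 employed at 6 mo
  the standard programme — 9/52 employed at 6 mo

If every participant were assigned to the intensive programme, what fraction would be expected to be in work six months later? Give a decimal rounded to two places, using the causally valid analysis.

0.47

the intensive programme is higher inside every qualification attained during the programme stratum but the standard programme is higher in aggregate. Whether to stratify depends on how qualification attained during the programme relates to the programme.
Stratifying would compare programmes among participants the programmes themselves sorted into qualification attained during the programme groups — a form of selection on an intermediate. The unconditioned pooled rates give the total causal effect.
So P(outcome | do(the intensive programme)) is just the pooled rate for the intensive programme: 188/400 = 0.470.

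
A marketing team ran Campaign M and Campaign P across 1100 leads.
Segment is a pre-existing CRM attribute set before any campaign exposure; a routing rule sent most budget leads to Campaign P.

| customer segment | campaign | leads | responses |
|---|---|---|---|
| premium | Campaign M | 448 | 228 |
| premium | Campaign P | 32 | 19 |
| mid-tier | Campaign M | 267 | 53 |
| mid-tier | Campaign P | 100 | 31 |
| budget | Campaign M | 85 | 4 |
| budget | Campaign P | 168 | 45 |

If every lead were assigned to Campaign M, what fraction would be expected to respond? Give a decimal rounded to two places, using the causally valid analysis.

Here customer segment is a common cause — it drives both which campaign a case falls under and the outcome. The crude comparison mixes populations; the stratum-specific rates are the causally relevant ones.
Standardising Campaign M to the population customer segment mix: 0.436·228/448 + 0.334·53/267 + 0.230·4/85 = 0.299.

0.30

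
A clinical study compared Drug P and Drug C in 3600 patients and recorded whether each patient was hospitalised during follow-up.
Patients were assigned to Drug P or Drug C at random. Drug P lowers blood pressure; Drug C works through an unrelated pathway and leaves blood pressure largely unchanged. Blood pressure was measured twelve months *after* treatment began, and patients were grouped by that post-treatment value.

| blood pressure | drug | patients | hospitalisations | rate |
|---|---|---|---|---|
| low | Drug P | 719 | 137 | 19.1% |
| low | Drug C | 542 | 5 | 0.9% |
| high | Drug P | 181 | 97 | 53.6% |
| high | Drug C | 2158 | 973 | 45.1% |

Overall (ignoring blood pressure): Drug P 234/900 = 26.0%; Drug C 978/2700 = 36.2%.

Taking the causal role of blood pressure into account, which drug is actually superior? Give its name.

Blood pressure is downstream of the drug. One should not condition on a consequence of treatment, so the overall rates are the right comparison.
Pooled: Drug P 26.0% vs Drug C 36.2%; Drug P is lower overall.

Drug P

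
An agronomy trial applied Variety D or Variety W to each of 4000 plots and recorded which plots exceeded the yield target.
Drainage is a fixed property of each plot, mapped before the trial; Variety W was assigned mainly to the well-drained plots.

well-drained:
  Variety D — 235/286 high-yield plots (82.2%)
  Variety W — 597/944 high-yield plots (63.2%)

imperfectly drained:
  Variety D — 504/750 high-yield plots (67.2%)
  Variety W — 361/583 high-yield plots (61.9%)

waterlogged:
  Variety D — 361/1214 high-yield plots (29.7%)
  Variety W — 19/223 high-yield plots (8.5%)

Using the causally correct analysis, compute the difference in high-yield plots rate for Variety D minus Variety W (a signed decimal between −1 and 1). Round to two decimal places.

Field drainage is set before the variety has any effect — it is not caused by the variety — and it independently drives the outcome. That makes it a confounder, so the causal comparison is within field drainage levels.
Adjusting over the population distribution of field drainage: 0.307·(0.822−0.632) + 0.333·(0.672−0.619) + 0.359·(0.297−0.085) = +0.152.

+0.15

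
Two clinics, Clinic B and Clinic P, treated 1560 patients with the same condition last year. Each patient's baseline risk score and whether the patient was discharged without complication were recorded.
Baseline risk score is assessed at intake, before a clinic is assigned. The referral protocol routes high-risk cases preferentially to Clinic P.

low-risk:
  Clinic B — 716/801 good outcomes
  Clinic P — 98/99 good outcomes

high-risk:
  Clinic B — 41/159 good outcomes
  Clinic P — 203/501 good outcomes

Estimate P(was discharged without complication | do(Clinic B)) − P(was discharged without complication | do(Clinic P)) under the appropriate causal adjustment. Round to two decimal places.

The baseline risk score-specific comparison favours Clinic P throughout, but the pooled figures favour Clinic B. The question is whether to condition on baseline risk score.
Since baseline risk score is a pre-existing factor (not a product of the clinic) and it affects the outcome on its own, it is a confounder. The stratified rates, not the pooled rate, identify the causal effect.
Adjusting over the population distribution of baseline risk score: 0.577·(0.894−0.990) + 0.423·(0.258−0.405) = -0.118.

-0.12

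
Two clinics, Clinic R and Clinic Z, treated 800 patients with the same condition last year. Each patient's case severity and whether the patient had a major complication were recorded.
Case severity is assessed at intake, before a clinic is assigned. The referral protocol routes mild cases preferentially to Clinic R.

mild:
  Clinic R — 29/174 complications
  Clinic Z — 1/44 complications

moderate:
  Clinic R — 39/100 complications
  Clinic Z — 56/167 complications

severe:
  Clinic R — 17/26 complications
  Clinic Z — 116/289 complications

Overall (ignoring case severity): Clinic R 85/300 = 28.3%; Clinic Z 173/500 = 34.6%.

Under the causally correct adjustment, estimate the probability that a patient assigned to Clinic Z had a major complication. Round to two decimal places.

Case severity differs across clinics for reasons unrelated to any effect of the clinic itself, and it separately predicts the outcome — a classic confounder. We must compare within case severity levels.
Standardising Clinic Z to the population case severity mix: 0.273·1/44 + 0.334·56/167 + 0.394·116/289 = 0.276.

0.28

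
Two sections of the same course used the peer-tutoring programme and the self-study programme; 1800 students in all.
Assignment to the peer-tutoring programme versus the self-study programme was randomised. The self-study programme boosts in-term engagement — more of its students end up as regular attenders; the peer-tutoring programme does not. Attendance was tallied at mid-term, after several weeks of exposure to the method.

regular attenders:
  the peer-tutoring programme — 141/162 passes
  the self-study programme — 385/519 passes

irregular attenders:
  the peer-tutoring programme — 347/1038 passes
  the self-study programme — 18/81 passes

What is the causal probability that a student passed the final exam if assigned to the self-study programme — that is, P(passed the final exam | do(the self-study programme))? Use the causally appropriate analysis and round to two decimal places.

The distribution of mid-term attendance is itself part of what the teaching method does — it is an intermediate outcome. Holding it fixed would remove that part of the effect; the total effect is the pooled difference.
So P(outcome | do(the self-study programme)) is just the pooled rate for the self-study programme: 403/600 = 0.672.

0.67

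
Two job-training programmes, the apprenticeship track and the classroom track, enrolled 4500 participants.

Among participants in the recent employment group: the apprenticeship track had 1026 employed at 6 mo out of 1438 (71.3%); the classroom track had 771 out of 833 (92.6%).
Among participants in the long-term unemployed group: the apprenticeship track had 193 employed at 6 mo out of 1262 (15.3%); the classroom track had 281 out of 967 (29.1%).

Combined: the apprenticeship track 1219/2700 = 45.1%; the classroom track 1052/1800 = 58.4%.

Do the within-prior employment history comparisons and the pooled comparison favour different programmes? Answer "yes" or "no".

no

Within each prior employment history level (recent employment 71.3% vs 92.6%; long-term unemployed 15.3% vs 29.1%), the classroom track has the higher rate every time. Pooled: 45.1% vs 58.4% — the classroom track has the higher rate overall. They agree.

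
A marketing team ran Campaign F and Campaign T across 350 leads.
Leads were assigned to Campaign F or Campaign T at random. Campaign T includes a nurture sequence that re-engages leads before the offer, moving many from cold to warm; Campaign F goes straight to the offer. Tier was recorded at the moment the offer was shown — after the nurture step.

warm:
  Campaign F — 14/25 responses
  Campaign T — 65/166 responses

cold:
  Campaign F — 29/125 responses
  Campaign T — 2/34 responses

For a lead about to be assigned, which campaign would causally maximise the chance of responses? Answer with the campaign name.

Campaign F is higher inside every engagement tier stratum but Campaign T is higher in aggregate. Whether to stratify depends on how engagement tier relates to the campaign.
Engagement tier here is a post-treatment variable shaped by the campaign; conditioning on it would introduce bias rather than remove it. The overall comparison is the causal one.
Pooled: Campaign F 28.7% vs Campaign T 33.5%; Campaign T is higher overall.

Campaign T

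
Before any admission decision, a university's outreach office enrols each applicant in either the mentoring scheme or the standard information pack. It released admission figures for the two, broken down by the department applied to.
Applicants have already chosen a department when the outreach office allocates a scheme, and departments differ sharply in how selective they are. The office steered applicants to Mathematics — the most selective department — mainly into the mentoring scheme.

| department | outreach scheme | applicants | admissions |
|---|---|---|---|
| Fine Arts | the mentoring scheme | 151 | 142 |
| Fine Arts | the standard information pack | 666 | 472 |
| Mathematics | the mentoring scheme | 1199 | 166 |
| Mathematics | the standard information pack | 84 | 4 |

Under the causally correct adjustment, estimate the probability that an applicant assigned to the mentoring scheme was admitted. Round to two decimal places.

0.45

the mentoring scheme is higher inside every department stratum but the standard information pack is higher in aggregate. Whether to stratify depends on how department relates to the outreach scheme.
Nothing the outreach scheme does changes department; the imbalance is an allocation artefact. With department also predicting the outcome, the pooled figure is confounded, and the within-stratum comparison is the causal one.
Standardising the mentoring scheme to the population department mix: 0.389·142/151 + 0.611·166/1199 = 0.450.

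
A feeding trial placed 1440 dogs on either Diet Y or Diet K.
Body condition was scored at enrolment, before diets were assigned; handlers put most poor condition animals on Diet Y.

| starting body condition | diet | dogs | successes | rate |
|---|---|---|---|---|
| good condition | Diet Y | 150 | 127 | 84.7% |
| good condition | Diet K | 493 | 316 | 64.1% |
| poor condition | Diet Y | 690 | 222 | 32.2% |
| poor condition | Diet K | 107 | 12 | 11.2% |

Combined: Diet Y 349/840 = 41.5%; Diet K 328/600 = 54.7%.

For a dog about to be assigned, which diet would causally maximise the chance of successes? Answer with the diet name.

Diet Y

Since starting body condition is a pre-existing factor (not a product of the diet) and it affects the outcome on its own, it is a confounder. The stratified rates, not the pooled rate, identify the causal effect.
Within each level — good condition: 84.7% vs 64.1%; poor condition: 32.2% vs 11.2% — Diet Y is higher every time.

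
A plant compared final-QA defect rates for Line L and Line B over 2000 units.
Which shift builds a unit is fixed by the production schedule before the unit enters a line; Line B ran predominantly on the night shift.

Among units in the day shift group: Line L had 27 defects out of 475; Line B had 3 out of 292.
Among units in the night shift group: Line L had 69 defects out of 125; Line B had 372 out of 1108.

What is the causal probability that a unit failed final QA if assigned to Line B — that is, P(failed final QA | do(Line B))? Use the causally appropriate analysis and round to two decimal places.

0.21

The shift-specific comparison favours Line B throughout, but the pooled figures favour Line L. The question is whether to condition on shift.
Here shift is a common cause — it drives both which line a case falls under and the outcome. The crude comparison mixes populations; the stratum-specific rates are the causally relevant ones.
Standardising Line B to the population shift mix: 0.384·3/292 + 0.617·372/1108 = 0.211.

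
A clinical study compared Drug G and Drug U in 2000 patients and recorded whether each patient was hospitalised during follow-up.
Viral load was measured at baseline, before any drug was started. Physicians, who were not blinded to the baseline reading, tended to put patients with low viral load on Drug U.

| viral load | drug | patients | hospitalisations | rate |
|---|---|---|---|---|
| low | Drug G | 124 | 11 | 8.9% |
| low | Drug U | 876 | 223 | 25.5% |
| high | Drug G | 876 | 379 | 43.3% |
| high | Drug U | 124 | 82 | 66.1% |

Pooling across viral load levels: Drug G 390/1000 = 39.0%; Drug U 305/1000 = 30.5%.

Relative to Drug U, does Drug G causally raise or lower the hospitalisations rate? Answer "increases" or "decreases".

decreases

Viral load differs across drugs for reasons unrelated to any effect of the drug itself, and it separately predicts the outcome — a classic confounder. We must compare within viral load levels.
Within each level — low: 8.9% vs 25.5%; high: 43.3% vs 66.1% — Drug G is lower every time.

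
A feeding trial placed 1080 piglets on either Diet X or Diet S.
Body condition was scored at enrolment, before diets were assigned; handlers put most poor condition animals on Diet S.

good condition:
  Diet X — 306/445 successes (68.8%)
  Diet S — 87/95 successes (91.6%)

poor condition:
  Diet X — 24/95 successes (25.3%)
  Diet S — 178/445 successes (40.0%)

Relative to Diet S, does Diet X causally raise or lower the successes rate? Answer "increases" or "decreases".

Since starting body condition is a pre-existing factor (not a product of the diet) and it affects the outcome on its own, it is a confounder. The stratified rates, not the pooled rate, identify the causal effect.
Within each level — good condition: 68.8% vs 91.6%; poor condition: 25.3% vs 40.0% — Diet S is higher every time.

decreases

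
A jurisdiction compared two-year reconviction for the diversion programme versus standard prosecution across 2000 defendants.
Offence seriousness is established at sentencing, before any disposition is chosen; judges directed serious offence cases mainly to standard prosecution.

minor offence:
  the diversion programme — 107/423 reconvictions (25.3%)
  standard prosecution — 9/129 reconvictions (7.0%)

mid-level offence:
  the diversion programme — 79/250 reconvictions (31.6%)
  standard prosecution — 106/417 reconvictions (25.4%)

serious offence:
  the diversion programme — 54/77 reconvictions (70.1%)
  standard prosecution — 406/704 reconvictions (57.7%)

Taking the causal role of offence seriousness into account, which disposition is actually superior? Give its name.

Nothing the disposition does changes offence seriousness; the imbalance is an allocation artefact. With offence seriousness also predicting the outcome, the pooled figure is confounded, and the within-stratum comparison is the causal one.
Within each level — minor offence: 25.3% vs 7.0%; mid-level offence: 31.6% vs 25.4%; serious offence: 70.1% vs 57.7% — standard prosecution is lower every time.

standard prosecution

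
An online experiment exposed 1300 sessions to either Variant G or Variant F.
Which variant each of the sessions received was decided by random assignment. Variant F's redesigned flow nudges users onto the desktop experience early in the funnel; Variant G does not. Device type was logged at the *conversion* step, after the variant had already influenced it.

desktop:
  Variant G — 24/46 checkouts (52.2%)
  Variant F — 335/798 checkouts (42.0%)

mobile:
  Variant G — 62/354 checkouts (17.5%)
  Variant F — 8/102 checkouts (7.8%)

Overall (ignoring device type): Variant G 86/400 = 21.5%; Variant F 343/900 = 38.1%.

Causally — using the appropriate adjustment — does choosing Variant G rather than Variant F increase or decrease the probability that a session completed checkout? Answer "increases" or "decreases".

Stratifying would compare variants among sessions the variants themselves sorted into device type groups — a form of selection on an intermediate. The unconditioned pooled rates give the total causal effect.
Pooled: Variant G 21.5% vs Variant F 38.1%; Variant F is higher overall.

decreases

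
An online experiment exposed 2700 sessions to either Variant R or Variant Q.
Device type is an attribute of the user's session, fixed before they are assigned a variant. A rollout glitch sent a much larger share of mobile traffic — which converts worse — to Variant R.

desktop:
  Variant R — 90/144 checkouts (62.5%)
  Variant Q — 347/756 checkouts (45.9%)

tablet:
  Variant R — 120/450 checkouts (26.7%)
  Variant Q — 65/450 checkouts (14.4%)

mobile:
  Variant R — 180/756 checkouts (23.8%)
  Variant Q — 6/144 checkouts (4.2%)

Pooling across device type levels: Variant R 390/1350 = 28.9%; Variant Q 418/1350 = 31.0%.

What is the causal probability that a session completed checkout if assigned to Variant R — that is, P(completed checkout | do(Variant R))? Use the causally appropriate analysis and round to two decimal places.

The device type-specific comparison favours Variant R throughout, but the pooled figures favour Variant Q. The question is whether to condition on device type.
Device type differs across variants for reasons unrelated to any effect of the variant itself, and it separately predicts the outcome — a classic confounder. We must compare within device type levels.
Standardising Variant R to the population device type mix: 0.333·90/144 + 0.333·120/450 + 0.333·180/756 = 0.377.

0.38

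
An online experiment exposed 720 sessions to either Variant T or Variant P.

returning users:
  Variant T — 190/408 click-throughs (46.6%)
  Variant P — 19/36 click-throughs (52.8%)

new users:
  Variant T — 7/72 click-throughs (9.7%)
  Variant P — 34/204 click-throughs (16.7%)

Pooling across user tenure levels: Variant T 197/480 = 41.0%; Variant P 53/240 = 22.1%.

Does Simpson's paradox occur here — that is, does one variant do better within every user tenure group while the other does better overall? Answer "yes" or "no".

yes

Within each user tenure level (returning users 46.6% vs 52.8%; new users 9.7% vs 16.7%), Variant P has the higher rate every time. Pooled: 41.0% vs 22.1% — Variant T has the higher rate overall. The two comparisons disagree.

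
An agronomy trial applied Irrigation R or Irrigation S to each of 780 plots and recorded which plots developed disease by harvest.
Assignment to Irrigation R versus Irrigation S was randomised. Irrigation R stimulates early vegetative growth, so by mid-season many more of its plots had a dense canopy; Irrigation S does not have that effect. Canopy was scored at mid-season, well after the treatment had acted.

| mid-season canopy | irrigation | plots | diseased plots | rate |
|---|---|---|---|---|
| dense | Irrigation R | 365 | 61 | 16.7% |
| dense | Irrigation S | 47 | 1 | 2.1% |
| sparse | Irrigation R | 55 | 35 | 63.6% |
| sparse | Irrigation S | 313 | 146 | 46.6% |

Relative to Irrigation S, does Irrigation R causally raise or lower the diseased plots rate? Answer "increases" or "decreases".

decreases

Stratifying would compare irrigations among plots the irrigations themselves sorted into mid-season canopy groups — a form of selection on an intermediate. The unconditioned pooled rates give the total causal effect.
Pooled: Irrigation R 22.9% vs Irrigation S 40.8%; Irrigation R is lower overall.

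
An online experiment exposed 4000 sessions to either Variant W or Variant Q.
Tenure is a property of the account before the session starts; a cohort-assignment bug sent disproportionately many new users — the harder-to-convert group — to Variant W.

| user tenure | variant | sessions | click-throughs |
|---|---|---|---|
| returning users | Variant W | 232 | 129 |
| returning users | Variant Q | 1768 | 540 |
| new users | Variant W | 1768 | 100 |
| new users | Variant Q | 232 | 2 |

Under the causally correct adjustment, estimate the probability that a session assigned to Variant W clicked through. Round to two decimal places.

0.31

The stratified and pooled comparisons disagree (Variant W wins within each user tenure; Variant Q wins overall), so the answer turns on the causal role of user tenure.
The imbalance in user tenure arose from how sessions were allocated, not from anything the variant did; and user tenure independently affects the outcome. The pooled gap is confounded — condition on user tenure.
Standardising Variant W to the population user tenure mix: 0.500·129/232 + 0.500·100/1768 = 0.306.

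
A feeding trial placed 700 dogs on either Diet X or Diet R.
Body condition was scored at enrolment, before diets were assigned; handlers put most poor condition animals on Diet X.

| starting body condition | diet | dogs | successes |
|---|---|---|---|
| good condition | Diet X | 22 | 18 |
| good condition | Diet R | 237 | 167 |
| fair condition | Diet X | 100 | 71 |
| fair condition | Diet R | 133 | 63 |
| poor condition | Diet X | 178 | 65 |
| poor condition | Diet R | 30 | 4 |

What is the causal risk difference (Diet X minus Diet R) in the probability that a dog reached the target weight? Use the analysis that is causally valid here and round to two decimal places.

+0.19

Starting body condition differs across diets for reasons unrelated to any effect of the diet itself, and it separately predicts the outcome — a classic confounder. We must compare within starting body condition levels.
Adjusting over the population distribution of starting body condition: 0.370·(0.818−0.705) + 0.333·(0.710−0.474) + 0.297·(0.365−0.133) = +0.190.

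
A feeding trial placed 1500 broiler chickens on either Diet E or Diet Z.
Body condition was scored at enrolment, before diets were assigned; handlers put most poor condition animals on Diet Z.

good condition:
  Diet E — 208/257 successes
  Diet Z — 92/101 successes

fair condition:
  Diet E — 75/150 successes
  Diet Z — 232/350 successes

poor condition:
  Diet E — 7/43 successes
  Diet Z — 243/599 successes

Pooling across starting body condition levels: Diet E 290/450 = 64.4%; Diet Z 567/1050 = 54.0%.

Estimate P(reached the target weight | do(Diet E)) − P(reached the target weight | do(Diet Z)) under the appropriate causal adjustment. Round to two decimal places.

-0.18

Starting body condition is set before the diet has any effect — it is not caused by the diet — and it independently drives the outcome. That makes it a confounder, so the causal comparison is within starting body condition levels.
Adjusting over the population distribution of starting body condition: 0.239·(0.809−0.911) + 0.333·(0.500−0.663) + 0.428·(0.163−0.406) = -0.182.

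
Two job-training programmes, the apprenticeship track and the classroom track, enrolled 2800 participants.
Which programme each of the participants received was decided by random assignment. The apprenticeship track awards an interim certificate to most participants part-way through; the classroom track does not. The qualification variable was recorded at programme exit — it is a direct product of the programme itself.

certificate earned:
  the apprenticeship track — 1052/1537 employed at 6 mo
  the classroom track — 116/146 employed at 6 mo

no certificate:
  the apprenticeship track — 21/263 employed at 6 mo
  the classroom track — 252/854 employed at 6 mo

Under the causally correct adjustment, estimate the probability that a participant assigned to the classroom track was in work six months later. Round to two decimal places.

Qualification attained during the programme is recorded after the programme and is itself shifted by it — it sits on the causal path from programme to outcome. Conditioning on a mediator would strip out part of the effect we want; the pooled comparison gives the total causal effect.
So P(outcome | do(the classroom track)) is just the pooled rate for the classroom track: 368/1000 = 0.368.

0.37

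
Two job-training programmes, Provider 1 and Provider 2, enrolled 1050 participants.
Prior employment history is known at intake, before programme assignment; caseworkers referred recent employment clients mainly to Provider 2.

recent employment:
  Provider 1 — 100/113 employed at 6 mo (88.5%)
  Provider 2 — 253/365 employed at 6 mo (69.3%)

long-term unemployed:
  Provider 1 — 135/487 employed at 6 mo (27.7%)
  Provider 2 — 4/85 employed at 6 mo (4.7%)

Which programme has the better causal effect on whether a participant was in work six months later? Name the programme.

Here prior employment history is a common cause — it drives both which programme a case falls under and the outcome. The crude comparison mixes populations; the stratum-specific rates are the causally relevant ones.
Within each level — recent employment: 88.5% vs 69.3%; long-term unemployed: 27.7% vs 4.7% — Provider 1 is higher every time.

Provider 1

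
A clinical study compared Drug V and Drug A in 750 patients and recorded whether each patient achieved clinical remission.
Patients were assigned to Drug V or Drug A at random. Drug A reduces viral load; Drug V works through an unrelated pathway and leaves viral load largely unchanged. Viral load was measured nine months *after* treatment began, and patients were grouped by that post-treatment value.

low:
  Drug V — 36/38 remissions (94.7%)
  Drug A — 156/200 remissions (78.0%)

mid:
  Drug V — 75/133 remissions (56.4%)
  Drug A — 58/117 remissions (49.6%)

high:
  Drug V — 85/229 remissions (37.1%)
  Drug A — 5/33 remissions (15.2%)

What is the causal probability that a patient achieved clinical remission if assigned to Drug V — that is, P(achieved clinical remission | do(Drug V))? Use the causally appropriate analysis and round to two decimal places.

The stratified and pooled comparisons disagree (Drug V wins within each viral load; Drug A wins overall), so the answer turns on the causal role of viral load.
Viral load is recorded after the drug and is itself shifted by it — it sits on the causal path from drug to outcome. Conditioning on a mediator would strip out part of the effect we want; the pooled comparison gives the total causal effect.
So P(outcome | do(Drug V)) is just the pooled rate for Drug V: 196/400 = 0.490.

0.49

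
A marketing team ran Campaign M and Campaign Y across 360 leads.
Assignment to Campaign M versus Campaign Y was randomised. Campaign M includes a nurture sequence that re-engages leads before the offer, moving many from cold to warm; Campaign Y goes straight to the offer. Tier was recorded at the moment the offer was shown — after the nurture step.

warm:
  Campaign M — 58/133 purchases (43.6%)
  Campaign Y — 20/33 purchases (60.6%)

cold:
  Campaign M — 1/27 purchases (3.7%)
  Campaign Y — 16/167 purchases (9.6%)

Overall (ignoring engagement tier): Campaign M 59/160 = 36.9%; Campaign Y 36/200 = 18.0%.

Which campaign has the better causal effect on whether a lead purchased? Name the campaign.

Campaign M

Campaign Y is higher inside every engagement tier stratum but Campaign M is higher in aggregate. Whether to stratify depends on how engagement tier relates to the campaign.
Engagement tier here is a post-treatment variable shaped by the campaign; conditioning on it would introduce bias rather than remove it. The overall comparison is the causal one.
Pooled: Campaign M 36.9% vs Campaign Y 18.0%; Campaign M is higher overall.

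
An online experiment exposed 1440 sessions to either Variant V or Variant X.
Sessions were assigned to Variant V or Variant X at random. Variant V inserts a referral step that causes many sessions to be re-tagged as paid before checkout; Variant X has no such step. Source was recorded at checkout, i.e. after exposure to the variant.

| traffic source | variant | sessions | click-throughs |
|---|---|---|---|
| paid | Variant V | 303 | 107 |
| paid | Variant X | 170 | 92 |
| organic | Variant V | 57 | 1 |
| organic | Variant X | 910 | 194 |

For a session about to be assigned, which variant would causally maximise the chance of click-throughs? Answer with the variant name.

Traffic source here is a post-treatment variable shaped by the variant; conditioning on it would introduce bias rather than remove it. The overall comparison is the causal one.
Pooled: Variant V 30.0% vs Variant X 26.5%; Variant V is higher overall.

Variant V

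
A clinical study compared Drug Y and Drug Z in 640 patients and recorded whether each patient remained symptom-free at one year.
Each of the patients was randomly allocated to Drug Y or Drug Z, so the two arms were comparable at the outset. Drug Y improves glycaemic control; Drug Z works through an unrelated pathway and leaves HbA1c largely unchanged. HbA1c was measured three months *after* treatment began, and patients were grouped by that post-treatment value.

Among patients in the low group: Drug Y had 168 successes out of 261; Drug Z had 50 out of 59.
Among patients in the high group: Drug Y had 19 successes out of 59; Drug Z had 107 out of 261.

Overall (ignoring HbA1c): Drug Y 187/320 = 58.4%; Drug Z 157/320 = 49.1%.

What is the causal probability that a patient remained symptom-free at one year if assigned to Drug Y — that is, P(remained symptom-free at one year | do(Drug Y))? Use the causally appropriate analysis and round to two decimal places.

0.58

Because the drug influences HbA1c, HbA1c is a post-treatment mediator, not a confounder. Stratifying on it would bias the estimate; the causal effect is the crude pooled difference.
So P(outcome | do(Drug Y)) is just the pooled rate for Drug Y: 187/320 = 0.584.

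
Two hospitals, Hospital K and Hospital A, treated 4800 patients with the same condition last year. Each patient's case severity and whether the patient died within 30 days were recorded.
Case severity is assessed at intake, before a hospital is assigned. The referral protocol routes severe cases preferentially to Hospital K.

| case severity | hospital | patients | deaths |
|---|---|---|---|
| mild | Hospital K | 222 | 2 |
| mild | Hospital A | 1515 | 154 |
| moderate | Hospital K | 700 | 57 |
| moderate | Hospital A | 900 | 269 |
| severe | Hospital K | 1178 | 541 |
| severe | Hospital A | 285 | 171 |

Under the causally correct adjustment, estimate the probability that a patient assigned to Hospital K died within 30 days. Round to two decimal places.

0.17

Case severity is set before the hospital has any effect — it is not caused by the hospital — and it independently drives the outcome. That makes it a confounder, so the causal comparison is within case severity levels.
Standardising Hospital K to the population case severity mix: 0.362·2/222 + 0.333·57/700 + 0.305·541/1178 = 0.170.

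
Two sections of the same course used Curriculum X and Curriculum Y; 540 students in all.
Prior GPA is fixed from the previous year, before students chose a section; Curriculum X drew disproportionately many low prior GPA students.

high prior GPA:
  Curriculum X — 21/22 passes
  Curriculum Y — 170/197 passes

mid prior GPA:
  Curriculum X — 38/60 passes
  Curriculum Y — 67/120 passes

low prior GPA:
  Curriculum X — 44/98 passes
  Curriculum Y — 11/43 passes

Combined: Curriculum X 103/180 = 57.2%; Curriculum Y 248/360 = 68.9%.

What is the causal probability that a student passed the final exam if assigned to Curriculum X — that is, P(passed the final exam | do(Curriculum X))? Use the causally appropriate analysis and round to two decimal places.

Prior GPA band is set before the teaching method has any effect — it is not caused by the teaching method — and it independently drives the outcome. That makes it a confounder, so the causal comparison is within prior GPA band levels.
Standardising Curriculum X to the population prior GPA band mix: 0.406·21/22 + 0.333·38/60 + 0.261·44/98 = 0.715.

0.72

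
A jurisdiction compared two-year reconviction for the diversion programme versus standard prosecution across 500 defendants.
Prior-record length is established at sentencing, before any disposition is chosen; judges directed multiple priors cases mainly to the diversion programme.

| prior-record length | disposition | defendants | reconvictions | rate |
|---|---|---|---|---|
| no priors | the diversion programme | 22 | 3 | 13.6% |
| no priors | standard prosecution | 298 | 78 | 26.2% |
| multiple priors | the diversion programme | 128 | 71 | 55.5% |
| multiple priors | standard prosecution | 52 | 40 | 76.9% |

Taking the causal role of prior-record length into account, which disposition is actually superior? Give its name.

the diversion programme

Nothing the disposition does changes prior-record length; the imbalance is an allocation artefact. With prior-record length also predicting the outcome, the pooled figure is confounded, and the within-stratum comparison is the causal one.
Within each level — no priors: 13.6% vs 26.2%; multiple priors: 55.5% vs 76.9% — the diversion programme is lower every time.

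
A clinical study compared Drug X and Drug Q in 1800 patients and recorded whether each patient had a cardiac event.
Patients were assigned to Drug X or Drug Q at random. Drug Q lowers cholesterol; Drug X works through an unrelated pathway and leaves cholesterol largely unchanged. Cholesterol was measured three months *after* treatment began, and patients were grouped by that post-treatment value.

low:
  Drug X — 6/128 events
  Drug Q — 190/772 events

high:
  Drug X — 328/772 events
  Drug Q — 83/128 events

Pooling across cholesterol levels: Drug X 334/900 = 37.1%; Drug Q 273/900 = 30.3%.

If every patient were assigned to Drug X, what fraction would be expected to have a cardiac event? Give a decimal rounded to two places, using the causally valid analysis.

0.37

Within every cholesterol level Drug X has the lower rate, yet pooled Drug Q does — Simpson's reversal.
Cholesterol here is a post-treatment variable shaped by the drug; conditioning on it would introduce bias rather than remove it. The overall comparison is the causal one.
So P(outcome | do(Drug X)) is just the pooled rate for Drug X: 334/900 = 0.371.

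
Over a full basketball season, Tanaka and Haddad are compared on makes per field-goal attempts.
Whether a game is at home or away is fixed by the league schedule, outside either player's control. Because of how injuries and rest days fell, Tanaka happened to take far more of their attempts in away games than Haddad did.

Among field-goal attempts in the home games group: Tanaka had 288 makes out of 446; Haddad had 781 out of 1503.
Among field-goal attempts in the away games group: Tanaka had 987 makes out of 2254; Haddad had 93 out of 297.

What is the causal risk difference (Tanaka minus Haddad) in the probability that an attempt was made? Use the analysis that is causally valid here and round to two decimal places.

Within every game venue level Tanaka has the higher rate, yet pooled Haddad does — Simpson's reversal.
Nothing the player does changes game venue; the imbalance is an allocation artefact. With game venue also predicting the outcome, the pooled figure is confounded, and the within-stratum comparison is the causal one.
Adjusting over the population distribution of game venue: 0.433·(0.646−0.520) + 0.567·(0.438−0.313) = +0.125.

+0.13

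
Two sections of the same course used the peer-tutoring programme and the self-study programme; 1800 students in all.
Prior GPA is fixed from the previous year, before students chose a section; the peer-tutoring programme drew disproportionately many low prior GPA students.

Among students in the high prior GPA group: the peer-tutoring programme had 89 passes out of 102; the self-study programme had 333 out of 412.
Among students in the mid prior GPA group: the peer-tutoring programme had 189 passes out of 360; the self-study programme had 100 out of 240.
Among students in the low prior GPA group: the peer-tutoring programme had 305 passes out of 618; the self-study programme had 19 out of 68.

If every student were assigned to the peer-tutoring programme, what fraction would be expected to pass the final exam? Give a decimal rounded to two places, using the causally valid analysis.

Prior GPA band is set before the teaching method has any effect — it is not caused by the teaching method — and it independently drives the outcome. That makes it a confounder, so the causal comparison is within prior GPA band levels.
Standardising the peer-tutoring programme to the population prior GPA band mix: 0.286·89/102 + 0.333·189/360 + 0.381·305/618 = 0.612.

0.61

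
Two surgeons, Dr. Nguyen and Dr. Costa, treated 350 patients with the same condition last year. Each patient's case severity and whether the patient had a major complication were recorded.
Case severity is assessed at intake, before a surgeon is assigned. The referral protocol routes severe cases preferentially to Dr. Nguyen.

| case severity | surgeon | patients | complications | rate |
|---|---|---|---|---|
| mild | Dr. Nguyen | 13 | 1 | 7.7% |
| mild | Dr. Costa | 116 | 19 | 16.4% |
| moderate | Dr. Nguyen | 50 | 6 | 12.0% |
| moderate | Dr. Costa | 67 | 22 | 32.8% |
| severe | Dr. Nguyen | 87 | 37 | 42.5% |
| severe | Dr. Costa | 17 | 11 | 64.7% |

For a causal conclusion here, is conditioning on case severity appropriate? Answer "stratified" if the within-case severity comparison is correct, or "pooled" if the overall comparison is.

stratified

Here case severity is a common cause — it drives both which surgeon a case falls under and the outcome. The crude comparison mixes populations; the stratum-specific rates are the causally relevant ones.
Within each level — mild: 7.7% vs 16.4%; moderate: 12.0% vs 32.8%; severe: 42.5% vs 64.7% — Dr. Nguyen is lower every time.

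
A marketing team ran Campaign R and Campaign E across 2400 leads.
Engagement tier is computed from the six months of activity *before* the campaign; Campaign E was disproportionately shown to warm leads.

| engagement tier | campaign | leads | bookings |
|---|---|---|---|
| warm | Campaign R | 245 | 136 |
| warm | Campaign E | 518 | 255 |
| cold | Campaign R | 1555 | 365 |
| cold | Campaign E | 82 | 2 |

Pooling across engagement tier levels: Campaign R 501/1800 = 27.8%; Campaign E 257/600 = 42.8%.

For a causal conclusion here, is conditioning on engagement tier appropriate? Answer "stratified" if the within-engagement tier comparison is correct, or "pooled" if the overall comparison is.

Campaign R is higher inside every engagement tier stratum but Campaign E is higher in aggregate. Whether to stratify depends on how engagement tier relates to the campaign.
The imbalance in engagement tier arose from how leads were allocated, not from anything the campaign did; and engagement tier independently affects the outcome. The pooled gap is confounded — condition on engagement tier.
Within each level — warm: 55.5% vs 49.2%; cold: 23.5% vs 2.4% — Campaign R is higher every time.

stratified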